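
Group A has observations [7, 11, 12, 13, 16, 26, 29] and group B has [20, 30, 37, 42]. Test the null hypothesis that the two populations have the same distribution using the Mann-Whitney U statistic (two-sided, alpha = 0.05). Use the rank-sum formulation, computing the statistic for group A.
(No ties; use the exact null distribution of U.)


Step 1: Combine and sort all 11 observations; assign midranks.
sorted (value, group): (7,X), (11,X), (12,X), (13,X), (16,X), (20,Y), (26,X), (29,X), (30,Y), (37,Y), (42,Y)
ranks: 7->1, 11->2, 12->3, 13->4, 16->5, 20->6, 26->7, 29->8, 30->9, 37->10, 42->11
Step 2: Rank sum for X: R1 = 1 + 2 + 3 + 4 + 5 + 7 + 8 = 30.
Step 3: U_X = R1 - n1(n1+1)/2 = 30 - 7*8/2 = 30 - 28 = 2.
       U_Y = n1*n2 - U_X = 28 - 2 = 26.
Step 4: No ties, so the exact null distribution of U (based on enumerating the C(11,7) = 330 equally likely rank assignments) gives the two-sided p-value.
Step 5: p-value = 0.024242; compare to alpha = 0.05. reject H0.

U_X = 2, p = 0.024242, reject H0 at alpha = 0.05.


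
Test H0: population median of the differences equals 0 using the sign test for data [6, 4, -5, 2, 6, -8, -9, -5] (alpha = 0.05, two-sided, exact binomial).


Step 1: Discard zero differences. Original n = 8; n_eff = number of nonzero differences = 8.
Nonzero differences (with sign): +6, +4, -5, +2, +6, -8, -9, -5
Step 2: Count signs: positive = 4, negative = 4.
Step 3: Under H0: P(positive) = 0.5, so the number of positives S ~ Bin(8, 0.5).
Step 4: Two-sided exact p-value = sum of Bin(8,0.5) probabilities at or below the observed probability = 1.000000.
Step 5: alpha = 0.05. fail to reject H0.

n_eff = 8, pos = 4, neg = 4, p = 1.000000, fail to reject H0.


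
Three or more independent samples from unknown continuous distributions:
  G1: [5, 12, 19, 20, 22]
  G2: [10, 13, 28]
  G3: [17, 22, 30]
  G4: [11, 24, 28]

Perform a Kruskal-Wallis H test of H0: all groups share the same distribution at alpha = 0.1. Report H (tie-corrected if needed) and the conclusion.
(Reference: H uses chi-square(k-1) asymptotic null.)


Step 1: Combine all N = 14 observations and assign midranks.
sorted (value, group, rank): (5,G1,1), (10,G2,2), (11,G4,3), (12,G1,4), (13,G2,5), (17,G3,6), (19,G1,7), (20,G1,8), (22,G1,9.5), (22,G3,9.5), (24,G4,11), (28,G2,12.5), (28,G4,12.5), (30,G3,14)
Step 2: Sum ranks within each group.
R_1 = 29.5 (n_1 = 5)
R_2 = 19.5 (n_2 = 3)
R_3 = 29.5 (n_3 = 3)
R_4 = 26.5 (n_4 = 3)
Step 3: H = 12/(N(N+1)) * sum(R_i^2/n_i) - 3(N+1)
     = 12/(14*15) * (29.5^2/5 + 19.5^2/3 + 29.5^2/3 + 26.5^2/3) - 3*15
     = 0.057143 * 824.967 - 45
     = 2.140952.
Step 4: Ties present; correction factor C = 1 - 12/(14^3 - 14) = 0.995604. Corrected H = 2.140952 / 0.995604 = 2.150405.
Step 5: Under H0, H ~ chi^2(3); p-value = 0.541783.
Step 6: alpha = 0.1. fail to reject H0.

H = 2.1504, df = 3, p = 0.541783, fail to reject H0.


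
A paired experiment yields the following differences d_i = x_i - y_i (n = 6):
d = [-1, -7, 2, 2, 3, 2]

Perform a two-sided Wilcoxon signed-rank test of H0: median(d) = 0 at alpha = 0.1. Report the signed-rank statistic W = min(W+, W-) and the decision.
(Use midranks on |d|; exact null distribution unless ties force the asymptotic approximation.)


Step 1: Drop any zero differences (none here) and take |d_i|.
|d| = [1, 7, 2, 2, 3, 2]
Step 2: Midrank |d_i| (ties get averaged ranks).
ranks: |1|->1, |7|->6, |2|->3, |2|->3, |3|->5, |2|->3
Step 3: Attach original signs; sum ranks with positive sign and with negative sign.
W+ = 3 + 3 + 5 + 3 = 14
W- = 1 + 6 = 7
(Check: W+ + W- = 21 should equal n(n+1)/2 = 21.)
Step 4: Test statistic W = min(W+, W-) = 7.
Step 5: Ties in |d|, so use the tie-corrected normal approximation.
        E[W] = n(n+1)/4 = 6*7/4 = 10.5.
        Tie groups: |d|=2 (t=3); sum(t^3 - t) = 24.
        Var[W] = n(n+1)(2n+1)/24 - sum(t^3-t)/48 = 546/24 - 24/48 = 22.25.
        z = (W - E[W]) / sqrt(Var[W]) = (7 - 10.5) / 4.7170 = -0.7420.
        Two-sided p = 2*Phi(z) = 0.458088.
Step 6: alpha = 0.1. fail to reject H0.

W+ = 14, W- = 7, W = min = 7, p = 0.458088, fail to reject H0.


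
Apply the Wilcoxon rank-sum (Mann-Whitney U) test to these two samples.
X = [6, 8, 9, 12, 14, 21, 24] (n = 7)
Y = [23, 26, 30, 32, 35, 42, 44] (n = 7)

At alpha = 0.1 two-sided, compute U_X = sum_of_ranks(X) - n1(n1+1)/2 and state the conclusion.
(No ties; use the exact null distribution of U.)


Step 1: Combine and sort all 14 observations; assign midranks.
sorted (value, group): (6,X), (8,X), (9,X), (12,X), (14,X), (21,X), (23,Y), (24,X), (26,Y), (30,Y), (32,Y), (35,Y), (42,Y), (44,Y)
ranks: 6->1, 8->2, 9->3, 12->4, 14->5, 21->6, 23->7, 24->8, 26->9, 30->10, 32->11, 35->12, 42->13, 44->14
Step 2: Rank sum for X: R1 = 1 + 2 + 3 + 4 + 5 + 6 + 8 = 29.
Step 3: U_X = R1 - n1(n1+1)/2 = 29 - 7*8/2 = 29 - 28 = 1.
       U_Y = n1*n2 - U_X = 49 - 1 = 48.
Step 4: No ties, so the exact null distribution of U (based on enumerating the C(14,7) = 3432 equally likely rank assignments) gives the two-sided p-value.
Step 5: p-value = 0.001166; compare to alpha = 0.1. reject H0.

U_X = 1, p = 0.001166, reject H0 at alpha = 0.1.


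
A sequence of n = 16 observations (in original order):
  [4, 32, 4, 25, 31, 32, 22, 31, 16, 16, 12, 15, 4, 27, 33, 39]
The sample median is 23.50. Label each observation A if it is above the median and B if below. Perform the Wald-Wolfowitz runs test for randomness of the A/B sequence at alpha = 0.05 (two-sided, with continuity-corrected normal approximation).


Step 1: Compute median = 23.50; label A = above, B = below.
Labels in order: BABAAABABBBBBAAA  (n_A = 8, n_B = 8)
Step 2: Count runs R = 8.
Step 3: Under H0 (random ordering), E[R] = 2*n_A*n_B/(n_A+n_B) + 1 = 2*8*8/16 + 1 = 9.0000.
        Var[R] = 2*n_A*n_B*(2*n_A*n_B - n_A - n_B) / ((n_A+n_B)^2 * (n_A+n_B-1)) = 14336/3840 = 3.7333.
        SD[R] = 1.9322.
Step 4: Continuity-corrected z = (R + 0.5 - E[R]) / SD[R] = (8 + 0.5 - 9.0000) / 1.9322 = -0.2588.
Step 5: Two-sided p-value via normal approximation = 2*(1 - Phi(|z|)) = 0.795809.
Step 6: alpha = 0.05. fail to reject H0.

R = 8, z = -0.2588, p = 0.795809, fail to reject H0.


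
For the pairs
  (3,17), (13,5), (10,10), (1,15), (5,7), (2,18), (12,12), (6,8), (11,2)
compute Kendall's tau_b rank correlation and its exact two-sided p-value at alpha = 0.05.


Step 1: Enumerate the 36 unordered pairs (i,j) with i<j and classify each by sign(x_j-x_i) * sign(y_j-y_i).
  (1,2):dx=+10,dy=-12->D; (1,3):dx=+7,dy=-7->D; (1,4):dx=-2,dy=-2->C; (1,5):dx=+2,dy=-10->D
  (1,6):dx=-1,dy=+1->D; (1,7):dx=+9,dy=-5->D; (1,8):dx=+3,dy=-9->D; (1,9):dx=+8,dy=-15->D
  (2,3):dx=-3,dy=+5->D; (2,4):dx=-12,dy=+10->D; (2,5):dx=-8,dy=+2->D; (2,6):dx=-11,dy=+13->D
  (2,7):dx=-1,dy=+7->D; (2,8):dx=-7,dy=+3->D; (2,9):dx=-2,dy=-3->C; (3,4):dx=-9,dy=+5->D
  (3,5):dx=-5,dy=-3->C; (3,6):dx=-8,dy=+8->D; (3,7):dx=+2,dy=+2->C; (3,8):dx=-4,dy=-2->C
  (3,9):dx=+1,dy=-8->D; (4,5):dx=+4,dy=-8->D; (4,6):dx=+1,dy=+3->C; (4,7):dx=+11,dy=-3->D
  (4,8):dx=+5,dy=-7->D; (4,9):dx=+10,dy=-13->D; (5,6):dx=-3,dy=+11->D; (5,7):dx=+7,dy=+5->C
  (5,8):dx=+1,dy=+1->C; (5,9):dx=+6,dy=-5->D; (6,7):dx=+10,dy=-6->D; (6,8):dx=+4,dy=-10->D
  (6,9):dx=+9,dy=-16->D; (7,8):dx=-6,dy=-4->C; (7,9):dx=-1,dy=-10->C; (8,9):dx=+5,dy=-6->D
Step 2: C = 10, D = 26, total pairs = 36.
Step 3: tau = (C - D)/(n(n-1)/2) = (10 - 26)/36 = -0.444444.
Step 4: Exact two-sided p-value (enumerate n! = 362880 permutations of y under H0): p = 0.119439.
Step 5: alpha = 0.05. fail to reject H0.

tau_b = -0.4444 (C=10, D=26), p = 0.119439, fail to reject H0.


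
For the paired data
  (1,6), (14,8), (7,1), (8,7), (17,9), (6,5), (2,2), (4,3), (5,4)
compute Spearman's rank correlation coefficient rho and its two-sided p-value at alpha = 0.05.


Step 1: Rank x and y separately (midranks; no ties here).
rank(x): 1->1, 14->8, 7->6, 8->7, 17->9, 6->5, 2->2, 4->3, 5->4
rank(y): 6->6, 8->8, 1->1, 7->7, 9->9, 5->5, 2->2, 3->3, 4->4
Step 2: d_i = R_x(i) - R_y(i); compute d_i^2.
  (1-6)^2=25, (8-8)^2=0, (6-1)^2=25, (7-7)^2=0, (9-9)^2=0, (5-5)^2=0, (2-2)^2=0, (3-3)^2=0, (4-4)^2=0
sum(d^2) = 50.
Step 3: rho = 1 - 6*50 / (9*(9^2 - 1)) = 1 - 300/720 = 0.583333.
Step 4: Under H0, t = rho * sqrt((n-2)/(1-rho^2)) = 1.9001 ~ t(7).
Step 5: Two-sided p-value from the t-distribution with 7 df = 0.099186.
Step 6: alpha = 0.05. fail to reject H0.

rho = 0.5833, p = 0.099186, fail to reject H0 at alpha = 0.05.


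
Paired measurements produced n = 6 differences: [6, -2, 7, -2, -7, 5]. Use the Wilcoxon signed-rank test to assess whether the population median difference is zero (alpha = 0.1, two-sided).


Step 1: Drop any zero differences (none here) and take |d_i|.
|d| = [6, 2, 7, 2, 7, 5]
Step 2: Midrank |d_i| (ties get averaged ranks).
ranks: |6|->4, |2|->1.5, |7|->5.5, |2|->1.5, |7|->5.5, |5|->3
Step 3: Attach original signs; sum ranks with positive sign and with negative sign.
W+ = 4 + 5.5 + 3 = 12.5
W- = 1.5 + 1.5 + 5.5 = 8.5
(Check: W+ + W- = 21 should equal n(n+1)/2 = 21.)
Step 4: Test statistic W = min(W+, W-) = 8.5.
Step 5: Ties in |d|, so use the tie-corrected normal approximation.
        E[W] = n(n+1)/4 = 6*7/4 = 10.5.
        Tie groups: |d|=2 (t=2), |d|=7 (t=2); sum(t^3 - t) = 12.
        Var[W] = n(n+1)(2n+1)/24 - sum(t^3-t)/48 = 546/24 - 12/48 = 22.5.
        z = (W - E[W]) / sqrt(Var[W]) = (8.5 - 10.5) / 4.7434 = -0.4216.
        Two-sided p = 2*Phi(z) = 0.673290.
Step 6: alpha = 0.1. fail to reject H0.

W+ = 12.5, W- = 8.5, W = min = 8.5, p = 0.673290, fail to reject H0.


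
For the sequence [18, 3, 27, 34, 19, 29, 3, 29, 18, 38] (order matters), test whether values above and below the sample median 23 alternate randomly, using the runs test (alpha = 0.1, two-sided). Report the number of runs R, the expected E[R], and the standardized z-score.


Step 1: Compute median = 23; label A = above, B = below.
Labels in order: BBAABABABA  (n_A = 5, n_B = 5)
Step 2: Count runs R = 8.
Step 3: Under H0 (random ordering), E[R] = 2*n_A*n_B/(n_A+n_B) + 1 = 2*5*5/10 + 1 = 6.0000.
        Var[R] = 2*n_A*n_B*(2*n_A*n_B - n_A - n_B) / ((n_A+n_B)^2 * (n_A+n_B-1)) = 2000/900 = 2.2222.
        SD[R] = 1.4907.
Step 4: Continuity-corrected z = (R - 0.5 - E[R]) / SD[R] = (8 - 0.5 - 6.0000) / 1.4907 = 1.0062.
Step 5: Two-sided p-value via normal approximation = 2*(1 - Phi(|z|)) = 0.314305.
Step 6: alpha = 0.1. fail to reject H0.

R = 8, z = 1.0062, p = 0.314305, fail to reject H0.


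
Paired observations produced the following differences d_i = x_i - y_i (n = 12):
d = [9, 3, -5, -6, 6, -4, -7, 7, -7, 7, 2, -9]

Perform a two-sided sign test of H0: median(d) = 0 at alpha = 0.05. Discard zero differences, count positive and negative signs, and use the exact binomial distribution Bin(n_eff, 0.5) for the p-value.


Step 1: Discard zero differences. Original n = 12; n_eff = number of nonzero differences = 12.
Nonzero differences (with sign): +9, +3, -5, -6, +6, -4, -7, +7, -7, +7, +2, -9
Step 2: Count signs: positive = 6, negative = 6.
Step 3: Under H0: P(positive) = 0.5, so the number of positives S ~ Bin(12, 0.5).
Step 4: Two-sided exact p-value = sum of Bin(12,0.5) probabilities at or below the observed probability = 1.000000.
Step 5: alpha = 0.05. fail to reject H0.

n_eff = 12, pos = 6, neg = 6, p = 1.000000, fail to reject H0.


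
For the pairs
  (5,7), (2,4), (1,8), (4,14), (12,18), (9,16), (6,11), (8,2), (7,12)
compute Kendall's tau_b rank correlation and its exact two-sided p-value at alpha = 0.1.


Step 1: Enumerate the 36 unordered pairs (i,j) with i<j and classify each by sign(x_j-x_i) * sign(y_j-y_i).
  (1,2):dx=-3,dy=-3->C; (1,3):dx=-4,dy=+1->D; (1,4):dx=-1,dy=+7->D; (1,5):dx=+7,dy=+11->C
  (1,6):dx=+4,dy=+9->C; (1,7):dx=+1,dy=+4->C; (1,8):dx=+3,dy=-5->D; (1,9):dx=+2,dy=+5->C
  (2,3):dx=-1,dy=+4->D; (2,4):dx=+2,dy=+10->C; (2,5):dx=+10,dy=+14->C; (2,6):dx=+7,dy=+12->C
  (2,7):dx=+4,dy=+7->C; (2,8):dx=+6,dy=-2->D; (2,9):dx=+5,dy=+8->C; (3,4):dx=+3,dy=+6->C
  (3,5):dx=+11,dy=+10->C; (3,6):dx=+8,dy=+8->C; (3,7):dx=+5,dy=+3->C; (3,8):dx=+7,dy=-6->D
  (3,9):dx=+6,dy=+4->C; (4,5):dx=+8,dy=+4->C; (4,6):dx=+5,dy=+2->C; (4,7):dx=+2,dy=-3->D
  (4,8):dx=+4,dy=-12->D; (4,9):dx=+3,dy=-2->D; (5,6):dx=-3,dy=-2->C; (5,7):dx=-6,dy=-7->C
  (5,8):dx=-4,dy=-16->C; (5,9):dx=-5,dy=-6->C; (6,7):dx=-3,dy=-5->C; (6,8):dx=-1,dy=-14->C
  (6,9):dx=-2,dy=-4->C; (7,8):dx=+2,dy=-9->D; (7,9):dx=+1,dy=+1->C; (8,9):dx=-1,dy=+10->D
Step 2: C = 25, D = 11, total pairs = 36.
Step 3: tau = (C - D)/(n(n-1)/2) = (25 - 11)/36 = 0.388889.
Step 4: Exact two-sided p-value (enumerate n! = 362880 permutations of y under H0): p = 0.180181.
Step 5: alpha = 0.1. fail to reject H0.

tau_b = 0.3889 (C=25, D=11), p = 0.180181, fail to reject H0.


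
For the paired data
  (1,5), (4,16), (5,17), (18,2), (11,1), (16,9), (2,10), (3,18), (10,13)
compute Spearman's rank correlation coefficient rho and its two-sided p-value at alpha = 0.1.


Step 1: Rank x and y separately (midranks; no ties here).
rank(x): 1->1, 4->4, 5->5, 18->9, 11->7, 16->8, 2->2, 3->3, 10->6
rank(y): 5->3, 16->7, 17->8, 2->2, 1->1, 9->4, 10->5, 18->9, 13->6
Step 2: d_i = R_x(i) - R_y(i); compute d_i^2.
  (1-3)^2=4, (4-7)^2=9, (5-8)^2=9, (9-2)^2=49, (7-1)^2=36, (8-4)^2=16, (2-5)^2=9, (3-9)^2=36, (6-6)^2=0
sum(d^2) = 168.
Step 3: rho = 1 - 6*168 / (9*(9^2 - 1)) = 1 - 1008/720 = -0.400000.
Step 4: Under H0, t = rho * sqrt((n-2)/(1-rho^2)) = -1.1547 ~ t(7).
Step 5: Two-sided p-value from the t-distribution with 7 df = 0.286105.
Step 6: alpha = 0.1. fail to reject H0.

rho = -0.4000, p = 0.286105, fail to reject H0 at alpha = 0.1.


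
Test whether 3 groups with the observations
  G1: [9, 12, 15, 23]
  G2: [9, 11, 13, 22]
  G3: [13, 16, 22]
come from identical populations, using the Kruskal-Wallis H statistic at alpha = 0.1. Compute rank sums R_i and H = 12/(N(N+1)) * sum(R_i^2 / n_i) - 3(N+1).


Step 1: Combine all N = 11 observations and assign midranks.
sorted (value, group, rank): (9,G1,1.5), (9,G2,1.5), (11,G2,3), (12,G1,4), (13,G2,5.5), (13,G3,5.5), (15,G1,7), (16,G3,8), (22,G2,9.5), (22,G3,9.5), (23,G1,11)
Step 2: Sum ranks within each group.
R_1 = 23.5 (n_1 = 4)
R_2 = 19.5 (n_2 = 4)
R_3 = 23 (n_3 = 3)
Step 3: H = 12/(N(N+1)) * sum(R_i^2/n_i) - 3(N+1)
     = 12/(11*12) * (23.5^2/4 + 19.5^2/4 + 23^2/3) - 3*12
     = 0.090909 * 409.458 - 36
     = 1.223485.
Step 4: Ties present; correction factor C = 1 - 18/(11^3 - 11) = 0.986364. Corrected H = 1.223485 / 0.986364 = 1.240399.
Step 5: Under H0, H ~ chi^2(2); p-value = 0.537837.
Step 6: alpha = 0.1. fail to reject H0.

H = 1.2404, df = 2, p = 0.537837, fail to reject H0.


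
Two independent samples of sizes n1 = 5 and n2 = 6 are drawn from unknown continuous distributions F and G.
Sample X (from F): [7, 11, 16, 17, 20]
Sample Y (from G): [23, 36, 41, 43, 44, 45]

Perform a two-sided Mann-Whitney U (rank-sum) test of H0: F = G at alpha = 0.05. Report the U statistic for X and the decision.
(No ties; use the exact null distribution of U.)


Step 1: Combine and sort all 11 observations; assign midranks.
sorted (value, group): (7,X), (11,X), (16,X), (17,X), (20,X), (23,Y), (36,Y), (41,Y), (43,Y), (44,Y), (45,Y)
ranks: 7->1, 11->2, 16->3, 17->4, 20->5, 23->6, 36->7, 41->8, 43->9, 44->10, 45->11
Step 2: Rank sum for X: R1 = 1 + 2 + 3 + 4 + 5 = 15.
Step 3: U_X = R1 - n1(n1+1)/2 = 15 - 5*6/2 = 15 - 15 = 0.
       U_Y = n1*n2 - U_X = 30 - 0 = 30.
Step 4: No ties, so the exact null distribution of U (based on enumerating the C(11,5) = 462 equally likely rank assignments) gives the two-sided p-value.
Step 5: p-value = 0.004329; compare to alpha = 0.05. reject H0.

U_X = 0, p = 0.004329, reject H0 at alpha = 0.05.


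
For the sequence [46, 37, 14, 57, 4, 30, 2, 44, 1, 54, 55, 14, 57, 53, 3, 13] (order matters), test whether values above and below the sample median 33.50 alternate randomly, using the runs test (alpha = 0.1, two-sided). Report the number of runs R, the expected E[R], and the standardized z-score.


Step 1: Compute median = 33.50; label A = above, B = below.
Labels in order: AABABBBABAABAABB  (n_A = 8, n_B = 8)
Step 2: Count runs R = 10.
Step 3: Under H0 (random ordering), E[R] = 2*n_A*n_B/(n_A+n_B) + 1 = 2*8*8/16 + 1 = 9.0000.
        Var[R] = 2*n_A*n_B*(2*n_A*n_B - n_A - n_B) / ((n_A+n_B)^2 * (n_A+n_B-1)) = 14336/3840 = 3.7333.
        SD[R] = 1.9322.
Step 4: Continuity-corrected z = (R - 0.5 - E[R]) / SD[R] = (10 - 0.5 - 9.0000) / 1.9322 = 0.2588.
Step 5: Two-sided p-value via normal approximation = 2*(1 - Phi(|z|)) = 0.795809.
Step 6: alpha = 0.1. fail to reject H0.

R = 10, z = 0.2588, p = 0.795809, fail to reject H0.


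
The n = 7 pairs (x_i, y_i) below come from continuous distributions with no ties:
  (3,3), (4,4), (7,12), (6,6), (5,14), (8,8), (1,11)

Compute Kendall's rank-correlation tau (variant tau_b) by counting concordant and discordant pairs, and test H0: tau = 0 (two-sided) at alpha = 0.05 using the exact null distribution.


Step 1: Enumerate the 21 unordered pairs (i,j) with i<j and classify each by sign(x_j-x_i) * sign(y_j-y_i).
  (1,2):dx=+1,dy=+1->C; (1,3):dx=+4,dy=+9->C; (1,4):dx=+3,dy=+3->C; (1,5):dx=+2,dy=+11->C
  (1,6):dx=+5,dy=+5->C; (1,7):dx=-2,dy=+8->D; (2,3):dx=+3,dy=+8->C; (2,4):dx=+2,dy=+2->C
  (2,5):dx=+1,dy=+10->C; (2,6):dx=+4,dy=+4->C; (2,7):dx=-3,dy=+7->D; (3,4):dx=-1,dy=-6->C
  (3,5):dx=-2,dy=+2->D; (3,6):dx=+1,dy=-4->D; (3,7):dx=-6,dy=-1->C; (4,5):dx=-1,dy=+8->D
  (4,6):dx=+2,dy=+2->C; (4,7):dx=-5,dy=+5->D; (5,6):dx=+3,dy=-6->D; (5,7):dx=-4,dy=-3->C
  (6,7):dx=-7,dy=+3->D
Step 2: C = 13, D = 8, total pairs = 21.
Step 3: tau = (C - D)/(n(n-1)/2) = (13 - 8)/21 = 0.238095.
Step 4: Exact two-sided p-value (enumerate n! = 5040 permutations of y under H0): p = 0.561905.
Step 5: alpha = 0.05. fail to reject H0.

tau_b = 0.2381 (C=13, D=8), p = 0.561905, fail to reject H0.


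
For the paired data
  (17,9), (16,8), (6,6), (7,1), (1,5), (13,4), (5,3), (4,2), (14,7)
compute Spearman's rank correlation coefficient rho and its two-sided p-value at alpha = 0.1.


Step 1: Rank x and y separately (midranks; no ties here).
rank(x): 17->9, 16->8, 6->4, 7->5, 1->1, 13->6, 5->3, 4->2, 14->7
rank(y): 9->9, 8->8, 6->6, 1->1, 5->5, 4->4, 3->3, 2->2, 7->7
Step 2: d_i = R_x(i) - R_y(i); compute d_i^2.
  (9-9)^2=0, (8-8)^2=0, (4-6)^2=4, (5-1)^2=16, (1-5)^2=16, (6-4)^2=4, (3-3)^2=0, (2-2)^2=0, (7-7)^2=0
sum(d^2) = 40.
Step 3: rho = 1 - 6*40 / (9*(9^2 - 1)) = 1 - 240/720 = 0.666667.
Step 4: Under H0, t = rho * sqrt((n-2)/(1-rho^2)) = 2.3664 ~ t(7).
Step 5: Two-sided p-value from the t-distribution with 7 df = 0.049867.
Step 6: alpha = 0.1. reject H0.

rho = 0.6667, p = 0.049867, reject H0 at alpha = 0.1.


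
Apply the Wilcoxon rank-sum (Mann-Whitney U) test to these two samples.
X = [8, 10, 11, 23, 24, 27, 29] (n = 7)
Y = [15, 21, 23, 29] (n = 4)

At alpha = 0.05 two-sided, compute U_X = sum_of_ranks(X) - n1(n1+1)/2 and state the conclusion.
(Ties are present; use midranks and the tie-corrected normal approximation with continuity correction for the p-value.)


Step 1: Combine and sort all 11 observations; assign midranks.
sorted (value, group): (8,X), (10,X), (11,X), (15,Y), (21,Y), (23,X), (23,Y), (24,X), (27,X), (29,X), (29,Y)
ranks: 8->1, 10->2, 11->3, 15->4, 21->5, 23->6.5, 23->6.5, 24->8, 27->9, 29->10.5, 29->10.5
Step 2: Rank sum for X: R1 = 1 + 2 + 3 + 6.5 + 8 + 9 + 10.5 = 40.
Step 3: U_X = R1 - n1(n1+1)/2 = 40 - 7*8/2 = 40 - 28 = 12.
       U_Y = n1*n2 - U_X = 28 - 12 = 16.
Step 4: Ties are present, so use the tie-corrected normal approximation (with continuity correction) for the p-value.
Step 5: p-value = 0.775820; compare to alpha = 0.05. fail to reject H0.

U_X = 12, p = 0.775820, fail to reject H0 at alpha = 0.05.


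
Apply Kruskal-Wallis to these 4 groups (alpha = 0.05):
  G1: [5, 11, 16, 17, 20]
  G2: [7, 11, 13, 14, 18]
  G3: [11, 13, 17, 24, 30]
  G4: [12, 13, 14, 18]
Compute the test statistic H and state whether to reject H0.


Step 1: Combine all N = 19 observations and assign midranks.
sorted (value, group, rank): (5,G1,1), (7,G2,2), (11,G1,4), (11,G2,4), (11,G3,4), (12,G4,6), (13,G2,8), (13,G3,8), (13,G4,8), (14,G2,10.5), (14,G4,10.5), (16,G1,12), (17,G1,13.5), (17,G3,13.5), (18,G2,15.5), (18,G4,15.5), (20,G1,17), (24,G3,18), (30,G3,19)
Step 2: Sum ranks within each group.
R_1 = 47.5 (n_1 = 5)
R_2 = 40 (n_2 = 5)
R_3 = 62.5 (n_3 = 5)
R_4 = 40 (n_4 = 4)
Step 3: H = 12/(N(N+1)) * sum(R_i^2/n_i) - 3(N+1)
     = 12/(19*20) * (47.5^2/5 + 40^2/5 + 62.5^2/5 + 40^2/4) - 3*20
     = 0.031579 * 1952.5 - 60
     = 1.657895.
Step 4: Ties present; correction factor C = 1 - 66/(19^3 - 19) = 0.990351. Corrected H = 1.657895 / 0.990351 = 1.674048.
Step 5: Under H0, H ~ chi^2(3); p-value = 0.642719.
Step 6: alpha = 0.05. fail to reject H0.

H = 1.6740, df = 3, p = 0.642719, fail to reject H0.


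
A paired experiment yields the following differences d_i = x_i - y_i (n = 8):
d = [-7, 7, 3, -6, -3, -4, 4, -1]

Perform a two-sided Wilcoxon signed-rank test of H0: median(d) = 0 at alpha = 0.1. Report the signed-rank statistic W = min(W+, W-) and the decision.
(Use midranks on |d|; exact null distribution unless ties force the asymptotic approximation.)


Step 1: Drop any zero differences (none here) and take |d_i|.
|d| = [7, 7, 3, 6, 3, 4, 4, 1]
Step 2: Midrank |d_i| (ties get averaged ranks).
ranks: |7|->7.5, |7|->7.5, |3|->2.5, |6|->6, |3|->2.5, |4|->4.5, |4|->4.5, |1|->1
Step 3: Attach original signs; sum ranks with positive sign and with negative sign.
W+ = 7.5 + 2.5 + 4.5 = 14.5
W- = 7.5 + 6 + 2.5 + 4.5 + 1 = 21.5
(Check: W+ + W- = 36 should equal n(n+1)/2 = 36.)
Step 4: Test statistic W = min(W+, W-) = 14.5.
Step 5: Ties in |d|, so use the tie-corrected normal approximation.
        E[W] = n(n+1)/4 = 8*9/4 = 18.
        Tie groups: |d|=3 (t=2), |d|=4 (t=2), |d|=7 (t=2); sum(t^3 - t) = 18.
        Var[W] = n(n+1)(2n+1)/24 - sum(t^3-t)/48 = 1224/24 - 18/48 = 50.625.
        z = (W - E[W]) / sqrt(Var[W]) = (14.5 - 18) / 7.1151 = -0.4919.
        Two-sided p = 2*Phi(z) = 0.622783.
Step 6: alpha = 0.1. fail to reject H0.

W+ = 14.5, W- = 21.5, W = min = 14.5, p = 0.622783, fail to reject H0.


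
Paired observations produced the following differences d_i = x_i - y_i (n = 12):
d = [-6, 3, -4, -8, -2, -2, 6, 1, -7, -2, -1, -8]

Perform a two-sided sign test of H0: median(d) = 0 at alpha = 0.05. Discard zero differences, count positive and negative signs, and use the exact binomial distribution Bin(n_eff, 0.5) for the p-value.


Step 1: Discard zero differences. Original n = 12; n_eff = number of nonzero differences = 12.
Nonzero differences (with sign): -6, +3, -4, -8, -2, -2, +6, +1, -7, -2, -1, -8
Step 2: Count signs: positive = 3, negative = 9.
Step 3: Under H0: P(positive) = 0.5, so the number of positives S ~ Bin(12, 0.5).
Step 4: Two-sided exact p-value = sum of Bin(12,0.5) probabilities at or below the observed probability = 0.145996.
Step 5: alpha = 0.05. fail to reject H0.

n_eff = 12, pos = 3, neg = 9, p = 0.145996, fail to reject H0.


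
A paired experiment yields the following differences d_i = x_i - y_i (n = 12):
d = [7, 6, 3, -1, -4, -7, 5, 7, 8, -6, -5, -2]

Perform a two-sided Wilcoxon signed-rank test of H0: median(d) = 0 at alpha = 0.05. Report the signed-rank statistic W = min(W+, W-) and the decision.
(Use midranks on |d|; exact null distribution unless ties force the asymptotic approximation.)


Step 1: Drop any zero differences (none here) and take |d_i|.
|d| = [7, 6, 3, 1, 4, 7, 5, 7, 8, 6, 5, 2]
Step 2: Midrank |d_i| (ties get averaged ranks).
ranks: |7|->10, |6|->7.5, |3|->3, |1|->1, |4|->4, |7|->10, |5|->5.5, |7|->10, |8|->12, |6|->7.5, |5|->5.5, |2|->2
Step 3: Attach original signs; sum ranks with positive sign and with negative sign.
W+ = 10 + 7.5 + 3 + 5.5 + 10 + 12 = 48
W- = 1 + 4 + 10 + 7.5 + 5.5 + 2 = 30
(Check: W+ + W- = 78 should equal n(n+1)/2 = 78.)
Step 4: Test statistic W = min(W+, W-) = 30.
Step 5: Ties in |d|, so use the tie-corrected normal approximation.
        E[W] = n(n+1)/4 = 12*13/4 = 39.
        Tie groups: |d|=5 (t=2), |d|=6 (t=2), |d|=7 (t=3); sum(t^3 - t) = 36.
        Var[W] = n(n+1)(2n+1)/24 - sum(t^3-t)/48 = 3900/24 - 36/48 = 161.75.
        z = (W - E[W]) / sqrt(Var[W]) = (30 - 39) / 12.7181 = -0.7077.
        Two-sided p = 2*Phi(z) = 0.479161.
Step 6: alpha = 0.05. fail to reject H0.

W+ = 48, W- = 30, W = min = 30, p = 0.479161, fail to reject H0.


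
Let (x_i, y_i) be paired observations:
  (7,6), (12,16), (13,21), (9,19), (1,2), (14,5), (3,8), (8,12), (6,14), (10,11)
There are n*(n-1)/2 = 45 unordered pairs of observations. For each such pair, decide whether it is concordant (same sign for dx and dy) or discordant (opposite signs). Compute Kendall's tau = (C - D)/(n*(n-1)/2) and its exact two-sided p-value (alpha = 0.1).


Step 1: Enumerate the 45 unordered pairs (i,j) with i<j and classify each by sign(x_j-x_i) * sign(y_j-y_i).
  (1,2):dx=+5,dy=+10->C; (1,3):dx=+6,dy=+15->C; (1,4):dx=+2,dy=+13->C; (1,5):dx=-6,dy=-4->C
  (1,6):dx=+7,dy=-1->D; (1,7):dx=-4,dy=+2->D; (1,8):dx=+1,dy=+6->C; (1,9):dx=-1,dy=+8->D
  (1,10):dx=+3,dy=+5->C; (2,3):dx=+1,dy=+5->C; (2,4):dx=-3,dy=+3->D; (2,5):dx=-11,dy=-14->C
  (2,6):dx=+2,dy=-11->D; (2,7):dx=-9,dy=-8->C; (2,8):dx=-4,dy=-4->C; (2,9):dx=-6,dy=-2->C
  (2,10):dx=-2,dy=-5->C; (3,4):dx=-4,dy=-2->C; (3,5):dx=-12,dy=-19->C; (3,6):dx=+1,dy=-16->D
  (3,7):dx=-10,dy=-13->C; (3,8):dx=-5,dy=-9->C; (3,9):dx=-7,dy=-7->C; (3,10):dx=-3,dy=-10->C
  (4,5):dx=-8,dy=-17->C; (4,6):dx=+5,dy=-14->D; (4,7):dx=-6,dy=-11->C; (4,8):dx=-1,dy=-7->C
  (4,9):dx=-3,dy=-5->C; (4,10):dx=+1,dy=-8->D; (5,6):dx=+13,dy=+3->C; (5,7):dx=+2,dy=+6->C
  (5,8):dx=+7,dy=+10->C; (5,9):dx=+5,dy=+12->C; (5,10):dx=+9,dy=+9->C; (6,7):dx=-11,dy=+3->D
  (6,8):dx=-6,dy=+7->D; (6,9):dx=-8,dy=+9->D; (6,10):dx=-4,dy=+6->D; (7,8):dx=+5,dy=+4->C
  (7,9):dx=+3,dy=+6->C; (7,10):dx=+7,dy=+3->C; (8,9):dx=-2,dy=+2->D; (8,10):dx=+2,dy=-1->D
  (9,10):dx=+4,dy=-3->D
Step 2: C = 30, D = 15, total pairs = 45.
Step 3: tau = (C - D)/(n(n-1)/2) = (30 - 15)/45 = 0.333333.
Step 4: Exact two-sided p-value (enumerate n! = 3628800 permutations of y under H0): p = 0.216373.
Step 5: alpha = 0.1. fail to reject H0.

tau_b = 0.3333 (C=30, D=15), p = 0.216373, fail to reject H0.


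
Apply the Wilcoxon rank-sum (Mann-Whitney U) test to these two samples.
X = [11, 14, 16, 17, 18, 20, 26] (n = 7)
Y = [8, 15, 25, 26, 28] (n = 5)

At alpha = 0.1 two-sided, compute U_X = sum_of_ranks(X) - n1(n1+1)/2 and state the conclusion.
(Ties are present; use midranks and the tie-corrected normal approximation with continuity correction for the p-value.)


Step 1: Combine and sort all 12 observations; assign midranks.
sorted (value, group): (8,Y), (11,X), (14,X), (15,Y), (16,X), (17,X), (18,X), (20,X), (25,Y), (26,X), (26,Y), (28,Y)
ranks: 8->1, 11->2, 14->3, 15->4, 16->5, 17->6, 18->7, 20->8, 25->9, 26->10.5, 26->10.5, 28->12
Step 2: Rank sum for X: R1 = 2 + 3 + 5 + 6 + 7 + 8 + 10.5 = 41.5.
Step 3: U_X = R1 - n1(n1+1)/2 = 41.5 - 7*8/2 = 41.5 - 28 = 13.5.
       U_Y = n1*n2 - U_X = 35 - 13.5 = 21.5.
Step 4: Ties are present, so use the tie-corrected normal approximation (with continuity correction) for the p-value.
Step 5: p-value = 0.569088; compare to alpha = 0.1. fail to reject H0.

U_X = 13.5, p = 0.569088, fail to reject H0 at alpha = 0.1.


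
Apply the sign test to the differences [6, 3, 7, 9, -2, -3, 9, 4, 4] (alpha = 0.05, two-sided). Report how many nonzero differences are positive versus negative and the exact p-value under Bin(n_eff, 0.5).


Step 1: Discard zero differences. Original n = 9; n_eff = number of nonzero differences = 9.
Nonzero differences (with sign): +6, +3, +7, +9, -2, -3, +9, +4, +4
Step 2: Count signs: positive = 7, negative = 2.
Step 3: Under H0: P(positive) = 0.5, so the number of positives S ~ Bin(9, 0.5).
Step 4: Two-sided exact p-value = sum of Bin(9,0.5) probabilities at or below the observed probability = 0.179688.
Step 5: alpha = 0.05. fail to reject H0.

n_eff = 9, pos = 7, neg = 2, p = 0.179688, fail to reject H0.


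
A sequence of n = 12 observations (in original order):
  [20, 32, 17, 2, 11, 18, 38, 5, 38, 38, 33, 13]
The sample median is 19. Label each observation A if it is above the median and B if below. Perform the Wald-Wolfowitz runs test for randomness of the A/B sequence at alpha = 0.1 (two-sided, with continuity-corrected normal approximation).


Step 1: Compute median = 19; label A = above, B = below.
Labels in order: AABBBBABAAAB  (n_A = 6, n_B = 6)
Step 2: Count runs R = 6.
Step 3: Under H0 (random ordering), E[R] = 2*n_A*n_B/(n_A+n_B) + 1 = 2*6*6/12 + 1 = 7.0000.
        Var[R] = 2*n_A*n_B*(2*n_A*n_B - n_A - n_B) / ((n_A+n_B)^2 * (n_A+n_B-1)) = 4320/1584 = 2.7273.
        SD[R] = 1.6514.
Step 4: Continuity-corrected z = (R + 0.5 - E[R]) / SD[R] = (6 + 0.5 - 7.0000) / 1.6514 = -0.3028.
Step 5: Two-sided p-value via normal approximation = 2*(1 - Phi(|z|)) = 0.762069.
Step 6: alpha = 0.1. fail to reject H0.

R = 6, z = -0.3028, p = 0.762069, fail to reject H0.


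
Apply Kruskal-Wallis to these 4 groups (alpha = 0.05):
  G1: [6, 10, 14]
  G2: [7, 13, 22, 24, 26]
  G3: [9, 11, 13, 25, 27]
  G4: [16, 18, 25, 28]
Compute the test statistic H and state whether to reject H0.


Step 1: Combine all N = 17 observations and assign midranks.
sorted (value, group, rank): (6,G1,1), (7,G2,2), (9,G3,3), (10,G1,4), (11,G3,5), (13,G2,6.5), (13,G3,6.5), (14,G1,8), (16,G4,9), (18,G4,10), (22,G2,11), (24,G2,12), (25,G3,13.5), (25,G4,13.5), (26,G2,15), (27,G3,16), (28,G4,17)
Step 2: Sum ranks within each group.
R_1 = 13 (n_1 = 3)
R_2 = 46.5 (n_2 = 5)
R_3 = 44 (n_3 = 5)
R_4 = 49.5 (n_4 = 4)
Step 3: H = 12/(N(N+1)) * sum(R_i^2/n_i) - 3(N+1)
     = 12/(17*18) * (13^2/3 + 46.5^2/5 + 44^2/5 + 49.5^2/4) - 3*18
     = 0.039216 * 1488.55 - 54
     = 4.374346.
Step 4: Ties present; correction factor C = 1 - 12/(17^3 - 17) = 0.997549. Corrected H = 4.374346 / 0.997549 = 4.385094.
Step 5: Under H0, H ~ chi^2(3); p-value = 0.222771.
Step 6: alpha = 0.05. fail to reject H0.

H = 4.3851, df = 3, p = 0.222771, fail to reject H0.


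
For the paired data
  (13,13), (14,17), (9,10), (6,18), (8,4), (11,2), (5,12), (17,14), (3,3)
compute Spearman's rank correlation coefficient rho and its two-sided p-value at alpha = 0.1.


Step 1: Rank x and y separately (midranks; no ties here).
rank(x): 13->7, 14->8, 9->5, 6->3, 8->4, 11->6, 5->2, 17->9, 3->1
rank(y): 13->6, 17->8, 10->4, 18->9, 4->3, 2->1, 12->5, 14->7, 3->2
Step 2: d_i = R_x(i) - R_y(i); compute d_i^2.
  (7-6)^2=1, (8-8)^2=0, (5-4)^2=1, (3-9)^2=36, (4-3)^2=1, (6-1)^2=25, (2-5)^2=9, (9-7)^2=4, (1-2)^2=1
sum(d^2) = 78.
Step 3: rho = 1 - 6*78 / (9*(9^2 - 1)) = 1 - 468/720 = 0.350000.
Step 4: Under H0, t = rho * sqrt((n-2)/(1-rho^2)) = 0.9885 ~ t(7).
Step 5: Two-sided p-value from the t-distribution with 7 df = 0.355820.
Step 6: alpha = 0.1. fail to reject H0.

rho = 0.3500, p = 0.355820, fail to reject H0 at alpha = 0.1.


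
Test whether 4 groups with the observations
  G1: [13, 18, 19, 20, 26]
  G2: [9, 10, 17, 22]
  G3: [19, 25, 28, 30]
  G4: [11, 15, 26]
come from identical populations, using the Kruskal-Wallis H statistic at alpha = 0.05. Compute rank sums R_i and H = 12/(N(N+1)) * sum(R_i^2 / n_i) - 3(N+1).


Step 1: Combine all N = 16 observations and assign midranks.
sorted (value, group, rank): (9,G2,1), (10,G2,2), (11,G4,3), (13,G1,4), (15,G4,5), (17,G2,6), (18,G1,7), (19,G1,8.5), (19,G3,8.5), (20,G1,10), (22,G2,11), (25,G3,12), (26,G1,13.5), (26,G4,13.5), (28,G3,15), (30,G3,16)
Step 2: Sum ranks within each group.
R_1 = 43 (n_1 = 5)
R_2 = 20 (n_2 = 4)
R_3 = 51.5 (n_3 = 4)
R_4 = 21.5 (n_4 = 3)
Step 3: H = 12/(N(N+1)) * sum(R_i^2/n_i) - 3(N+1)
     = 12/(16*17) * (43^2/5 + 20^2/4 + 51.5^2/4 + 21.5^2/3) - 3*17
     = 0.044118 * 1286.95 - 51
     = 5.777022.
Step 4: Ties present; correction factor C = 1 - 12/(16^3 - 16) = 0.997059. Corrected H = 5.777022 / 0.997059 = 5.794063.
Step 5: Under H0, H ~ chi^2(3); p-value = 0.122071.
Step 6: alpha = 0.05. fail to reject H0.

H = 5.7941, df = 3, p = 0.122071, fail to reject H0.


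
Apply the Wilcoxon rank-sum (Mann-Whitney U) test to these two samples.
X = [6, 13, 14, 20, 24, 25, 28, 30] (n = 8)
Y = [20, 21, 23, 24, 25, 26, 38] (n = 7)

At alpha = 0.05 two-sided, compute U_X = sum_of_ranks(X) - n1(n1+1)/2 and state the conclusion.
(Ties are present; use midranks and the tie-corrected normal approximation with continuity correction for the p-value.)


Step 1: Combine and sort all 15 observations; assign midranks.
sorted (value, group): (6,X), (13,X), (14,X), (20,X), (20,Y), (21,Y), (23,Y), (24,X), (24,Y), (25,X), (25,Y), (26,Y), (28,X), (30,X), (38,Y)
ranks: 6->1, 13->2, 14->3, 20->4.5, 20->4.5, 21->6, 23->7, 24->8.5, 24->8.5, 25->10.5, 25->10.5, 26->12, 28->13, 30->14, 38->15
Step 2: Rank sum for X: R1 = 1 + 2 + 3 + 4.5 + 8.5 + 10.5 + 13 + 14 = 56.5.
Step 3: U_X = R1 - n1(n1+1)/2 = 56.5 - 8*9/2 = 56.5 - 36 = 20.5.
       U_Y = n1*n2 - U_X = 56 - 20.5 = 35.5.
Step 4: Ties are present, so use the tie-corrected normal approximation (with continuity correction) for the p-value.
Step 5: p-value = 0.416636; compare to alpha = 0.05. fail to reject H0.

U_X = 20.5, p = 0.416636, fail to reject H0 at alpha = 0.05.


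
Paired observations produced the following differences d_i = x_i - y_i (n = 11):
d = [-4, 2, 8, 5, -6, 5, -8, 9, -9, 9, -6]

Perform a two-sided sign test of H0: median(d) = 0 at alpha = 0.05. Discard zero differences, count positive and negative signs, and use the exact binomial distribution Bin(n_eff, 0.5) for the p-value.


Step 1: Discard zero differences. Original n = 11; n_eff = number of nonzero differences = 11.
Nonzero differences (with sign): -4, +2, +8, +5, -6, +5, -8, +9, -9, +9, -6
Step 2: Count signs: positive = 6, negative = 5.
Step 3: Under H0: P(positive) = 0.5, so the number of positives S ~ Bin(11, 0.5).
Step 4: Two-sided exact p-value = sum of Bin(11,0.5) probabilities at or below the observed probability = 1.000000.
Step 5: alpha = 0.05. fail to reject H0.

n_eff = 11, pos = 6, neg = 5, p = 1.000000, fail to reject H0.


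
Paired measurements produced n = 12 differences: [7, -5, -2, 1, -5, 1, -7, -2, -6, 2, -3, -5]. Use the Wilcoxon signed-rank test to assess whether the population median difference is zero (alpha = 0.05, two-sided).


Step 1: Drop any zero differences (none here) and take |d_i|.
|d| = [7, 5, 2, 1, 5, 1, 7, 2, 6, 2, 3, 5]
Step 2: Midrank |d_i| (ties get averaged ranks).
ranks: |7|->11.5, |5|->8, |2|->4, |1|->1.5, |5|->8, |1|->1.5, |7|->11.5, |2|->4, |6|->10, |2|->4, |3|->6, |5|->8
Step 3: Attach original signs; sum ranks with positive sign and with negative sign.
W+ = 11.5 + 1.5 + 1.5 + 4 = 18.5
W- = 8 + 4 + 8 + 11.5 + 4 + 10 + 6 + 8 = 59.5
(Check: W+ + W- = 78 should equal n(n+1)/2 = 78.)
Step 4: Test statistic W = min(W+, W-) = 18.5.
Step 5: Ties in |d|, so use the tie-corrected normal approximation.
        E[W] = n(n+1)/4 = 12*13/4 = 39.
        Tie groups: |d|=1 (t=2), |d|=2 (t=3), |d|=5 (t=3), |d|=7 (t=2); sum(t^3 - t) = 60.
        Var[W] = n(n+1)(2n+1)/24 - sum(t^3-t)/48 = 3900/24 - 60/48 = 161.25.
        z = (W - E[W]) / sqrt(Var[W]) = (18.5 - 39) / 12.6984 = -1.6144.
        Two-sided p = 2*Phi(z) = 0.106446.
Step 6: alpha = 0.05. fail to reject H0.

W+ = 18.5, W- = 59.5, W = min = 18.5, p = 0.106446, fail to reject H0.


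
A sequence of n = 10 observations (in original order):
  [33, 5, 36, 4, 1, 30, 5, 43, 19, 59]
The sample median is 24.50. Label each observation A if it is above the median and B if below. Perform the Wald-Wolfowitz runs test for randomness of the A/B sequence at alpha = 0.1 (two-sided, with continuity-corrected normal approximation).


Step 1: Compute median = 24.50; label A = above, B = below.
Labels in order: ABABBABABA  (n_A = 5, n_B = 5)
Step 2: Count runs R = 9.
Step 3: Under H0 (random ordering), E[R] = 2*n_A*n_B/(n_A+n_B) + 1 = 2*5*5/10 + 1 = 6.0000.
        Var[R] = 2*n_A*n_B*(2*n_A*n_B - n_A - n_B) / ((n_A+n_B)^2 * (n_A+n_B-1)) = 2000/900 = 2.2222.
        SD[R] = 1.4907.
Step 4: Continuity-corrected z = (R - 0.5 - E[R]) / SD[R] = (9 - 0.5 - 6.0000) / 1.4907 = 1.6771.
Step 5: Two-sided p-value via normal approximation = 2*(1 - Phi(|z|)) = 0.093533.
Step 6: alpha = 0.1. reject H0.

R = 9, z = 1.6771, p = 0.093533, reject H0.


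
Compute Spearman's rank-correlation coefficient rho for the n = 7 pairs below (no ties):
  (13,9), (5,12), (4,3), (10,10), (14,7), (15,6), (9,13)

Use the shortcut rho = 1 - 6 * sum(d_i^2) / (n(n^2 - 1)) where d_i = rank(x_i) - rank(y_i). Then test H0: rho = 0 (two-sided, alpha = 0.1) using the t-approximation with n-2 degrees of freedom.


Step 1: Rank x and y separately (midranks; no ties here).
rank(x): 13->5, 5->2, 4->1, 10->4, 14->6, 15->7, 9->3
rank(y): 9->4, 12->6, 3->1, 10->5, 7->3, 6->2, 13->7
Step 2: d_i = R_x(i) - R_y(i); compute d_i^2.
  (5-4)^2=1, (2-6)^2=16, (1-1)^2=0, (4-5)^2=1, (6-3)^2=9, (7-2)^2=25, (3-7)^2=16
sum(d^2) = 68.
Step 3: rho = 1 - 6*68 / (7*(7^2 - 1)) = 1 - 408/336 = -0.214286.
Step 4: Under H0, t = rho * sqrt((n-2)/(1-rho^2)) = -0.4906 ~ t(5).
Step 5: Two-sided p-value from the t-distribution with 5 df = 0.644512.
Step 6: alpha = 0.1. fail to reject H0.

rho = -0.2143, p = 0.644512, fail to reject H0 at alpha = 0.1.


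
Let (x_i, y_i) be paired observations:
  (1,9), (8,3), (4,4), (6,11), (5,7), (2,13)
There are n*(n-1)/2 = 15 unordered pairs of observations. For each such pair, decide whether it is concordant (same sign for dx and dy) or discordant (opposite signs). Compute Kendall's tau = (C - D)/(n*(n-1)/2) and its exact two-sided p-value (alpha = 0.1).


Step 1: Enumerate the 15 unordered pairs (i,j) with i<j and classify each by sign(x_j-x_i) * sign(y_j-y_i).
  (1,2):dx=+7,dy=-6->D; (1,3):dx=+3,dy=-5->D; (1,4):dx=+5,dy=+2->C; (1,5):dx=+4,dy=-2->D
  (1,6):dx=+1,dy=+4->C; (2,3):dx=-4,dy=+1->D; (2,4):dx=-2,dy=+8->D; (2,5):dx=-3,dy=+4->D
  (2,6):dx=-6,dy=+10->D; (3,4):dx=+2,dy=+7->C; (3,5):dx=+1,dy=+3->C; (3,6):dx=-2,dy=+9->D
  (4,5):dx=-1,dy=-4->C; (4,6):dx=-4,dy=+2->D; (5,6):dx=-3,dy=+6->D
Step 2: C = 5, D = 10, total pairs = 15.
Step 3: tau = (C - D)/(n(n-1)/2) = (5 - 10)/15 = -0.333333.
Step 4: Exact two-sided p-value (enumerate n! = 720 permutations of y under H0): p = 0.469444.
Step 5: alpha = 0.1. fail to reject H0.

tau_b = -0.3333 (C=5, D=10), p = 0.469444, fail to reject H0.


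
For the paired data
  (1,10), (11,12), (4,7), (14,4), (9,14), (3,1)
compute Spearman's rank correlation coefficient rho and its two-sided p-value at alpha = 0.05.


Step 1: Rank x and y separately (midranks; no ties here).
rank(x): 1->1, 11->5, 4->3, 14->6, 9->4, 3->2
rank(y): 10->4, 12->5, 7->3, 4->2, 14->6, 1->1
Step 2: d_i = R_x(i) - R_y(i); compute d_i^2.
  (1-4)^2=9, (5-5)^2=0, (3-3)^2=0, (6-2)^2=16, (4-6)^2=4, (2-1)^2=1
sum(d^2) = 30.
Step 3: rho = 1 - 6*30 / (6*(6^2 - 1)) = 1 - 180/210 = 0.142857.
Step 4: Under H0, t = rho * sqrt((n-2)/(1-rho^2)) = 0.2887 ~ t(4).
Step 5: Two-sided p-value from the t-distribution with 4 df = 0.787172.
Step 6: alpha = 0.05. fail to reject H0.

rho = 0.1429, p = 0.787172, fail to reject H0 at alpha = 0.05.


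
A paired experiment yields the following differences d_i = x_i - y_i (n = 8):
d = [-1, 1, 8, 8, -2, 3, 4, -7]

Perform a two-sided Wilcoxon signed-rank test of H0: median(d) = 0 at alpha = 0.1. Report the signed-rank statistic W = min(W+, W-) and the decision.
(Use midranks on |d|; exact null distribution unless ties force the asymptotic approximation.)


Step 1: Drop any zero differences (none here) and take |d_i|.
|d| = [1, 1, 8, 8, 2, 3, 4, 7]
Step 2: Midrank |d_i| (ties get averaged ranks).
ranks: |1|->1.5, |1|->1.5, |8|->7.5, |8|->7.5, |2|->3, |3|->4, |4|->5, |7|->6
Step 3: Attach original signs; sum ranks with positive sign and with negative sign.
W+ = 1.5 + 7.5 + 7.5 + 4 + 5 = 25.5
W- = 1.5 + 3 + 6 = 10.5
(Check: W+ + W- = 36 should equal n(n+1)/2 = 36.)
Step 4: Test statistic W = min(W+, W-) = 10.5.
Step 5: Ties in |d|, so use the tie-corrected normal approximation.
        E[W] = n(n+1)/4 = 8*9/4 = 18.
        Tie groups: |d|=1 (t=2), |d|=8 (t=2); sum(t^3 - t) = 12.
        Var[W] = n(n+1)(2n+1)/24 - sum(t^3-t)/48 = 1224/24 - 12/48 = 50.75.
        z = (W - E[W]) / sqrt(Var[W]) = (10.5 - 18) / 7.1239 = -1.0528.
        Two-sided p = 2*Phi(z) = 0.292436.
Step 6: alpha = 0.1. fail to reject H0.

W+ = 25.5, W- = 10.5, W = min = 10.5, p = 0.292436, fail to reject H0.


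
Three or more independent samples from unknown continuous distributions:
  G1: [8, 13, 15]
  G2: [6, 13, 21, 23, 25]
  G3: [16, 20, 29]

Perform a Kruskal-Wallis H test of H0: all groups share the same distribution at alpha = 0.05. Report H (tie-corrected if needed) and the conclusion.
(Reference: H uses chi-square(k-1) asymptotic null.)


Step 1: Combine all N = 11 observations and assign midranks.
sorted (value, group, rank): (6,G2,1), (8,G1,2), (13,G1,3.5), (13,G2,3.5), (15,G1,5), (16,G3,6), (20,G3,7), (21,G2,8), (23,G2,9), (25,G2,10), (29,G3,11)
Step 2: Sum ranks within each group.
R_1 = 10.5 (n_1 = 3)
R_2 = 31.5 (n_2 = 5)
R_3 = 24 (n_3 = 3)
Step 3: H = 12/(N(N+1)) * sum(R_i^2/n_i) - 3(N+1)
     = 12/(11*12) * (10.5^2/3 + 31.5^2/5 + 24^2/3) - 3*12
     = 0.090909 * 427.2 - 36
     = 2.836364.
Step 4: Ties present; correction factor C = 1 - 6/(11^3 - 11) = 0.995455. Corrected H = 2.836364 / 0.995455 = 2.849315.
Step 5: Under H0, H ~ chi^2(2); p-value = 0.240591.
Step 6: alpha = 0.05. fail to reject H0.

H = 2.8493, df = 2, p = 0.240591, fail to reject H0.
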